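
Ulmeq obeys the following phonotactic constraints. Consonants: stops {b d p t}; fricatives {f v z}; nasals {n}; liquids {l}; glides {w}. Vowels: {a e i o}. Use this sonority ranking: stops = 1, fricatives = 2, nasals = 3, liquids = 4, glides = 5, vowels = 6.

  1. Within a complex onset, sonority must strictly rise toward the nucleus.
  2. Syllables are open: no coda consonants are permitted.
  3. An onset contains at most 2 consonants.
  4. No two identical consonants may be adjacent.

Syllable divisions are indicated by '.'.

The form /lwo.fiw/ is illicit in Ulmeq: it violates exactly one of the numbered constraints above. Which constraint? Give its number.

/lwo.fiw/: syllable 2 coda /w/ has 1 consonant (> 0).
This is a violation of constraint 2: "Syllables are open: no coda consonants are permitted."
The remaining constraints (1, 3, 4) are satisfied.

2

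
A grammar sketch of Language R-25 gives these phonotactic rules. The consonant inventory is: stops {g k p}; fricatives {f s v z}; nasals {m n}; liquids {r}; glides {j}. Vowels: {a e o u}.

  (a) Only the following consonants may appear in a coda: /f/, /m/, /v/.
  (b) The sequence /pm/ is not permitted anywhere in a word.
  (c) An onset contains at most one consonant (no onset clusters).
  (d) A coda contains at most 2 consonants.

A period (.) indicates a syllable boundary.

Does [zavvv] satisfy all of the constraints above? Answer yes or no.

no

[zavvv] — violates constraint (d): syllable 1 coda /vvv/ has 3 consonants (> 2) → phonotactically illegal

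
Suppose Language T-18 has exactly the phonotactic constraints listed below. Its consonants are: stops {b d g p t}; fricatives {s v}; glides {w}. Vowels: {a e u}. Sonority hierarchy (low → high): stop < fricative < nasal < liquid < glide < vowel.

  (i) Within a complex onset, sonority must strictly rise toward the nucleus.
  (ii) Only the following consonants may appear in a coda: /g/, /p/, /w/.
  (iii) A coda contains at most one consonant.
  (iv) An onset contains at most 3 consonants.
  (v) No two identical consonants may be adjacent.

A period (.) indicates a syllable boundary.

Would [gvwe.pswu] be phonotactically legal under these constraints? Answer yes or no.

[gvwe.pswu] — σ1 onset /gvw/ (1→2→5 rises), coda /∅/ ok; σ2 onset /psw/ (1→2→5 rises), coda /∅/ ok → phonotactically legal

yes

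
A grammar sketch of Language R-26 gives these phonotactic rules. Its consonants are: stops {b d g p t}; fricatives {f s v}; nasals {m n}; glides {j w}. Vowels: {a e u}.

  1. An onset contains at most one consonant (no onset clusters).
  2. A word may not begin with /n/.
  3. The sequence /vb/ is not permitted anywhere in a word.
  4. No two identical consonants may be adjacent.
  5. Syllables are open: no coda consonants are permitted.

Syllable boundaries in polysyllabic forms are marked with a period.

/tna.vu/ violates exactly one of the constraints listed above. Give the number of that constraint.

/tna.vu/: syllable 1 onset /tn/ has 2 consonants (> 1).
This is a violation of constraint 1: "An onset contains at most one consonant (no onset clusters)."
The remaining constraints (2, 3, 4, 5) are satisfied.

1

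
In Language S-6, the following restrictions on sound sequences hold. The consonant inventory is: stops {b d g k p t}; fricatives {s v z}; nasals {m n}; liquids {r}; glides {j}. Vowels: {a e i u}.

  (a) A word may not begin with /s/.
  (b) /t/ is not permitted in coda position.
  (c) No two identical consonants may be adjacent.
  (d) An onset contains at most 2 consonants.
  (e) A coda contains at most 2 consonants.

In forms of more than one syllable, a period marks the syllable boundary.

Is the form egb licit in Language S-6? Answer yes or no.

yes

egb — σ1 onset /∅/, coda /gb/ (2C) ok → licit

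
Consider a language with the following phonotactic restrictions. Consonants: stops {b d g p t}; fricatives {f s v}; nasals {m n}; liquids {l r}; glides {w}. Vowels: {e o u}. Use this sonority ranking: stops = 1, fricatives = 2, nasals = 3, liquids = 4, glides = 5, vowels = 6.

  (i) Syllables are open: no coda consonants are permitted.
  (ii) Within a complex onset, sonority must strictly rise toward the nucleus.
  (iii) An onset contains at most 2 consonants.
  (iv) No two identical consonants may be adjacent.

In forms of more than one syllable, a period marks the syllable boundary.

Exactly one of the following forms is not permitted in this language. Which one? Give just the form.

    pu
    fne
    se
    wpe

wpe

pu — σ1 onset /p/, coda /∅/ ok → permitted
fne — σ1 onset /fn/ (2→3 rises), coda /∅/ ok → permitted
se — σ1 onset /s/, coda /∅/ ok → permitted
wpe — violates constraint (ii): syllable 1 onset /wp/: /w/ (glide, 5) → /p/ (stop, 1) does not rise → not permitted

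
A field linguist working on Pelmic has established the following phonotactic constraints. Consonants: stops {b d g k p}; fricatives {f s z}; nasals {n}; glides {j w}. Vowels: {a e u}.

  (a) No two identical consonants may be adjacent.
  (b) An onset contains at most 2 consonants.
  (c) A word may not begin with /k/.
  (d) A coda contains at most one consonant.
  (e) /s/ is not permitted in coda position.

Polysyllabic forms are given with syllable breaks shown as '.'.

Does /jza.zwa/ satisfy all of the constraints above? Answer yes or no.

yes

/jza.zwa/ — σ1 onset /jz/ (2C), coda /∅/ ok; σ2 onset /zw/ (2C), coda /∅/ ok → licit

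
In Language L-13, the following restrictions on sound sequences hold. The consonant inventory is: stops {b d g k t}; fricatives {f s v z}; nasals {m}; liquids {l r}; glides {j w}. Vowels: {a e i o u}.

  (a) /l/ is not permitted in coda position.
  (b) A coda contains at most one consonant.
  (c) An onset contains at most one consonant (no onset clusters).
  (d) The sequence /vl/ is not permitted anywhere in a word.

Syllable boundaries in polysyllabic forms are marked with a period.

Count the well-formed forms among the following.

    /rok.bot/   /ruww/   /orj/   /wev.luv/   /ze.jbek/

/rok.bot/ — σ1 onset /r/, coda /k/ ok; σ2 onset /b/, coda /t/ ok → well-formed
/ruww/ — violates constraint (b): syllable 1 coda /ww/ has 2 consonants (> 1) → ill-formed
/orj/ — violates constraint (b): syllable 1 coda /rj/ has 2 consonants (> 1) → ill-formed
/wev.luv/ — violates constraint (d): contains banned sequence /vl/ → ill-formed
/ze.jbek/ — violates constraint (c): syllable 2 onset /jb/ has 2 consonants (> 1) → ill-formed
Well-formed: /rok.bot/ → 1.

1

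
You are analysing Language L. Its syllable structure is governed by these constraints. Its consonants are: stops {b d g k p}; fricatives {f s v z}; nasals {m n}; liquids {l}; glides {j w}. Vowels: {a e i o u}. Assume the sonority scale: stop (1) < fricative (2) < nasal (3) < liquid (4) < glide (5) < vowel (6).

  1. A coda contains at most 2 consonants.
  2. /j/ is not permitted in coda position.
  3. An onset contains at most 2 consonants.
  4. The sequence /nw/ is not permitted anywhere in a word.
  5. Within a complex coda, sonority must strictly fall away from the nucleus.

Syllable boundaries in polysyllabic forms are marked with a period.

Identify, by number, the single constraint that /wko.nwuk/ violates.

4

/wko.nwuk/: contains banned sequence /nw/.
This is a violation of constraint 4: "The sequence /nw/ is not permitted anywhere in a word."
The remaining constraints (1, 2, 3, 5) are satisfied.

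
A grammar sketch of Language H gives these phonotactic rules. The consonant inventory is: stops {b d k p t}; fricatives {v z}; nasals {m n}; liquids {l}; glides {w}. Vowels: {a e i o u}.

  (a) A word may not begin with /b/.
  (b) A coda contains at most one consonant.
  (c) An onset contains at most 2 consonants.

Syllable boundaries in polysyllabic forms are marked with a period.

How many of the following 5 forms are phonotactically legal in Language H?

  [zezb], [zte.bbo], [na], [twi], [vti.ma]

4

[zezb] — violates constraint (b): syllable 1 coda /zb/ has 2 consonants (> 1) → phonotactically illegal
[zte.bbo] — σ1 onset /zt/ (2C), coda /∅/ ok; σ2 onset /bb/ (2C), coda /∅/ ok → phonotactically legal
[na] — σ1 onset /n/, coda /∅/ ok → phonotactically legal
[twi] — σ1 onset /tw/ (2C), coda /∅/ ok → phonotactically legal
[vti.ma] — σ1 onset /vt/ (2C), coda /∅/ ok; σ2 onset /m/, coda /∅/ ok → phonotactically legal
Phonotactically legal: [zte.bbo], [na], [twi], [vti.ma] → 4.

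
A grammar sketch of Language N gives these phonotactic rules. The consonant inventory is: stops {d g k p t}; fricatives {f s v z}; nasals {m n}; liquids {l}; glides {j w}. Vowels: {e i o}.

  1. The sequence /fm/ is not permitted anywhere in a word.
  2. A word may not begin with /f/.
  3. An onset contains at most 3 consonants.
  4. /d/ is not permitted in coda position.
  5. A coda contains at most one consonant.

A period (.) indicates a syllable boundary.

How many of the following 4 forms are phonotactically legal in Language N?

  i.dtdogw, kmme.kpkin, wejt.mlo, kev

i.dtdogw — violates constraint 5: syllable 2 coda /gw/ has 2 consonants (> 1) → phonotactically illegal
kmme.kpkin — σ1 onset /kmm/ (3C), coda /∅/ ok; σ2 onset /kpk/ (3C), coda /n/ ok → phonotactically legal
wejt.mlo — violates constraint 5: syllable 1 coda /jt/ has 2 consonants (> 1) → phonotactically illegal
kev — σ1 onset /k/, coda /v/ ok → phonotactically legal
Phonotactically legal: kmme.kpkin, kev → 2.

2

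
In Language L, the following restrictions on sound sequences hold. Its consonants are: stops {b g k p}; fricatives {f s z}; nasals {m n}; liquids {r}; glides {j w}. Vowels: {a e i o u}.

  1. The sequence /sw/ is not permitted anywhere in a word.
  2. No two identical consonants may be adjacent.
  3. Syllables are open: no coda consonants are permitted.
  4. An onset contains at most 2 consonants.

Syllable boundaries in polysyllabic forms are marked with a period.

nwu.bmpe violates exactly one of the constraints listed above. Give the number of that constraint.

nwu.bmpe: syllable 2 onset /bmp/ has 3 consonants (> 2).
This is a violation of constraint 4: "An onset contains at most 2 consonants."
The remaining constraints (1, 2, 3) are satisfied.

4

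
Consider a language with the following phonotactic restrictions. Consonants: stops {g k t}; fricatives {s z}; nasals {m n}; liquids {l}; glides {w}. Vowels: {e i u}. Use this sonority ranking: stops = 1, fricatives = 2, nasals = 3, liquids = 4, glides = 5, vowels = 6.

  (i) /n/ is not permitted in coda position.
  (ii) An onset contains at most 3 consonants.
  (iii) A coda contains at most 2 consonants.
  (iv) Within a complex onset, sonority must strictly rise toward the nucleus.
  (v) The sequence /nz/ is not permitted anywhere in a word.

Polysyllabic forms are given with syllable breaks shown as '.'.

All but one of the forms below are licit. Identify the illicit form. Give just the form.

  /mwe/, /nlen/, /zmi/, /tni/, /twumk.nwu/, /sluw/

/mwe/ — σ1 onset /mw/ (3→5 rises), coda /∅/ ok → licit
/nlen/ — violates constraint (i): syllable 1 coda contains /n/ → illicit
/zmi/ — σ1 onset /zm/ (2→3 rises), coda /∅/ ok → licit
/tni/ — σ1 onset /tn/ (1→3 rises), coda /∅/ ok → licit
/twumk.nwu/ — σ1 onset /tw/ (1→5 rises), coda /mk/ (2C) ok; σ2 onset /nw/ (3→5 rises), coda /∅/ ok → licit
/sluw/ — σ1 onset /sl/ (2→4 rises), coda /w/ ok → licit

/nlen/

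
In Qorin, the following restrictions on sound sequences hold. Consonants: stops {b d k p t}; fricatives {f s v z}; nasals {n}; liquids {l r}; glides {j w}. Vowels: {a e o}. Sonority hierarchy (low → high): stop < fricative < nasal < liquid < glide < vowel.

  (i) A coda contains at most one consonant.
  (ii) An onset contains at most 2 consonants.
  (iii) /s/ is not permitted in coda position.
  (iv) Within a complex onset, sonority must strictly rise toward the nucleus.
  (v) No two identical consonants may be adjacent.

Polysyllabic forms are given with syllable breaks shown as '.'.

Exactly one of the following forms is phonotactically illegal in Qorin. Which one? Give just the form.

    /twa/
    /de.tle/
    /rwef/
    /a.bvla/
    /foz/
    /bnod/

/a.bvla/

/twa/ — σ1 onset /tw/ (1→5 rises), coda /∅/ ok → phonotactically legal
/de.tle/ — σ1 onset /d/, coda /∅/ ok; σ2 onset /tl/ (1→4 rises), coda /∅/ ok → phonotactically legal
/rwef/ — σ1 onset /rw/ (4→5 rises), coda /f/ ok → phonotactically legal
/a.bvla/ — violates constraint (ii): syllable 2 onset /bvl/ has 3 consonants (> 2) → phonotactically illegal
/foz/ — σ1 onset /f/, coda /z/ ok → phonotactically legal
/bnod/ — σ1 onset /bn/ (1→3 rises), coda /d/ ok → phonotactically legal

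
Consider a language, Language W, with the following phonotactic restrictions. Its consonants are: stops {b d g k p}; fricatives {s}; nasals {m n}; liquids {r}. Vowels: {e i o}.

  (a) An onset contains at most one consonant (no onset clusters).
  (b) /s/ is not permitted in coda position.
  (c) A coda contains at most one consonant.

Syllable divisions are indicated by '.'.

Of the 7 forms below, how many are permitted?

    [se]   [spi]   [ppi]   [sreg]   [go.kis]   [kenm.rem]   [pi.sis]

1

[se] — σ1 onset /s/, coda /∅/ ok → permitted
[spi] — violates constraint (a): syllable 1 onset /sp/ has 2 consonants (> 1) → not permitted
[ppi] — violates constraint (a): syllable 1 onset /pp/ has 2 consonants (> 1) → not permitted
[sreg] — violates constraint (a): syllable 1 onset /sr/ has 2 consonants (> 1) → not permitted
[go.kis] — violates constraint (b): syllable 2 coda contains /s/ → not permitted
[kenm.rem] — violates constraint (c): syllable 1 coda /nm/ has 2 consonants (> 1) → not permitted
[pi.sis] — violates constraint (b): syllable 2 coda contains /s/ → not permitted
Permitted: [se] → 1.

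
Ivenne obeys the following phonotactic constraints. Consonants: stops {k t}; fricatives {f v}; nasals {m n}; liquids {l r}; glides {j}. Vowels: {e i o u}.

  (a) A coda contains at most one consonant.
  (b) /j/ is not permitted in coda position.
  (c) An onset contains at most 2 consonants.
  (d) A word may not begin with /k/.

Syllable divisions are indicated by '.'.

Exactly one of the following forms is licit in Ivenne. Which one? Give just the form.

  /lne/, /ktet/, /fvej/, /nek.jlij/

/lne/ — σ1 onset /ln/ (2C), coda /∅/ ok → licit
/ktet/ — violates constraint (d): word begins with /k/ → illicit
/fvej/ — violates constraint (b): syllable 1 coda contains /j/ → illicit
/nek.jlij/ — violates constraint (b): syllable 2 coda contains /j/ → illicit

/lne/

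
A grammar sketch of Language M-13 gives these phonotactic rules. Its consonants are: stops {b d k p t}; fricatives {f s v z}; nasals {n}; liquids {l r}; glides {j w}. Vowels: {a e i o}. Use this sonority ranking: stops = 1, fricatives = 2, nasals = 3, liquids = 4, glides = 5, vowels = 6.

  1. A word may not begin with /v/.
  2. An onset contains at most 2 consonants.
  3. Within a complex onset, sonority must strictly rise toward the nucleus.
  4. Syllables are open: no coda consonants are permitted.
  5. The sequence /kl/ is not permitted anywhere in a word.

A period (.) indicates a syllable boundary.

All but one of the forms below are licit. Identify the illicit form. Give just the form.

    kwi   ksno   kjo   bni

kwi — σ1 onset /kw/ (1→5 rises), coda /∅/ ok → licit
ksno — violates constraint 2: syllable 1 onset /ksn/ has 3 consonants (> 2) → illicit
kjo — σ1 onset /kj/ (1→5 rises), coda /∅/ ok → licit
bni — σ1 onset /bn/ (1→3 rises), coda /∅/ ok → licit

ksno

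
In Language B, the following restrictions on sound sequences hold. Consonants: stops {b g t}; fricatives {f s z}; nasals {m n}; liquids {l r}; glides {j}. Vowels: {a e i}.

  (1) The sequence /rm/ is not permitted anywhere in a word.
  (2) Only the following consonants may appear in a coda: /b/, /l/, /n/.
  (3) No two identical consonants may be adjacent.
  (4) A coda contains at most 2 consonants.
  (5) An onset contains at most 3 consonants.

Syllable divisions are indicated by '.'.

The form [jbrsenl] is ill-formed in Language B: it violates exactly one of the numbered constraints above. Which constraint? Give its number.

[jbrsenl]: syllable 1 onset /jbrs/ has 4 consonants (> 3).
This is a violation of constraint 5: "An onset contains at most 3 consonants."
The remaining constraints (1, 2, 3, 4) are satisfied.

5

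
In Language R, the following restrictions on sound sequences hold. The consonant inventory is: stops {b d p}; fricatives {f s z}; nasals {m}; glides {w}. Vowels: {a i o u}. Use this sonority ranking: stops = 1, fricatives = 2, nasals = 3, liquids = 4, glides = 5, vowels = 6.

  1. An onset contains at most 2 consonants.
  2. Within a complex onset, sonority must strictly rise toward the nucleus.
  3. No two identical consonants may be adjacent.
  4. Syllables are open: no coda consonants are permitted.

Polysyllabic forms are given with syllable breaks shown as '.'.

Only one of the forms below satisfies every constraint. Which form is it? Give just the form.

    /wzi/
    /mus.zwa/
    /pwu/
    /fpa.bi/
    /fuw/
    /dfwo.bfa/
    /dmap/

/pwu/

/wzi/ — violates constraint 2: syllable 1 onset /wz/: /w/ (glide, 5) → /z/ (fricative, 2) does not rise → not permitted
/mus.zwa/ — violates constraint 4: syllable 1 coda /s/ has 1 consonant (> 0) → not permitted
/pwu/ — σ1 onset /pw/ (1→5 rises), coda /∅/ ok → permitted
/fpa.bi/ — violates constraint 2: syllable 1 onset /fp/: /f/ (fricative, 2) → /p/ (stop, 1) does not rise → not permitted
/fuw/ — violates constraint 4: syllable 1 coda /w/ has 1 consonant (> 0) → not permitted
/dfwo.bfa/ — violates constraint 1: syllable 1 onset /dfw/ has 3 consonants (> 2) → not permitted
/dmap/ — violates constraint 4: syllable 1 coda /p/ has 1 consonant (> 0) → not permitted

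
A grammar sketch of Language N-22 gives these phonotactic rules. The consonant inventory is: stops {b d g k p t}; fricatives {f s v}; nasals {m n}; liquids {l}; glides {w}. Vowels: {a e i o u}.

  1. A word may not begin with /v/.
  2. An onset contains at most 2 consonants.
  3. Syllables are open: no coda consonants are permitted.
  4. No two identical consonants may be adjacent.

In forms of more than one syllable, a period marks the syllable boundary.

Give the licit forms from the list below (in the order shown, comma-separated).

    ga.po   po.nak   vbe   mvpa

ga.po

ga.po — σ1 onset /g/, coda /∅/ ok; σ2 onset /p/, coda /∅/ ok → licit
po.nak — violates constraint 3: syllable 2 coda /k/ has 1 consonant (> 0) → illicit
vbe — violates constraint 1: word begins with /v/ → illicit
mvpa — violates constraint 2: syllable 1 onset /mvp/ has 3 consonants (> 2) → illicit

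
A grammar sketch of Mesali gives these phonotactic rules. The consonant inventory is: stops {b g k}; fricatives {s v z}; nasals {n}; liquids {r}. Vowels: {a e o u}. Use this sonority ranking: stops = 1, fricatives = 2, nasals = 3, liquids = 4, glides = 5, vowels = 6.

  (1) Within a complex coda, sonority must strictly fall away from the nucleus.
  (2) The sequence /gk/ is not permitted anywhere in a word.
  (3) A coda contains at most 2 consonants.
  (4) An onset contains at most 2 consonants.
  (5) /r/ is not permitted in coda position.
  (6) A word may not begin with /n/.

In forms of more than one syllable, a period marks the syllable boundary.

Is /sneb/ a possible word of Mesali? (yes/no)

yes

/sneb/ — σ1 onset /sn/ (2C), coda /b/ ok → licit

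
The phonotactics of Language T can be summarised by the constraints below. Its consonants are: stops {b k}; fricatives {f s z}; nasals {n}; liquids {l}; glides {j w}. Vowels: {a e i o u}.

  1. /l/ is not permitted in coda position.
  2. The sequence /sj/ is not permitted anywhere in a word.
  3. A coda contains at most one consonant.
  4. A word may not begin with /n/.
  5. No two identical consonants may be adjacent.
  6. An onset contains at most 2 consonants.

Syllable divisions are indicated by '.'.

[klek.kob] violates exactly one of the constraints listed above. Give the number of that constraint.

[klek.kob]: adjacent identical consonants /kk/.
This is a violation of constraint 5: "No two identical consonants may be adjacent."
The remaining constraints (1, 2, 3, 4, 6) are satisfied.

5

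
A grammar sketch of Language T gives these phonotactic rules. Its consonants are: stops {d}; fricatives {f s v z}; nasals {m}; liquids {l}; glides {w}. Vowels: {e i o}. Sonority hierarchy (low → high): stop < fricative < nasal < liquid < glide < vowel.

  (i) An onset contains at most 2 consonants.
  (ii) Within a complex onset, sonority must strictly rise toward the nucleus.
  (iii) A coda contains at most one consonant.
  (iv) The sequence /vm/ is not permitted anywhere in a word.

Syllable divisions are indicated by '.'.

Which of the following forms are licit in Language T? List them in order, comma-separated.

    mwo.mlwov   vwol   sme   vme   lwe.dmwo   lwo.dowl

vwol, sme

mwo.mlwov — violates constraint (i): syllable 2 onset /mlw/ has 3 consonants (> 2) → illicit
vwol — σ1 onset /vw/ (2→5 rises), coda /l/ ok → licit
sme — σ1 onset /sm/ (2→3 rises), coda /∅/ ok → licit
vme — violates constraint (iv): contains banned sequence /vm/ → illicit
lwe.dmwo — violates constraint (i): syllable 2 onset /dmw/ has 3 consonants (> 2) → illicit
lwo.dowl — violates constraint (iii): syllable 2 coda /wl/ has 2 consonants (> 1) → illicit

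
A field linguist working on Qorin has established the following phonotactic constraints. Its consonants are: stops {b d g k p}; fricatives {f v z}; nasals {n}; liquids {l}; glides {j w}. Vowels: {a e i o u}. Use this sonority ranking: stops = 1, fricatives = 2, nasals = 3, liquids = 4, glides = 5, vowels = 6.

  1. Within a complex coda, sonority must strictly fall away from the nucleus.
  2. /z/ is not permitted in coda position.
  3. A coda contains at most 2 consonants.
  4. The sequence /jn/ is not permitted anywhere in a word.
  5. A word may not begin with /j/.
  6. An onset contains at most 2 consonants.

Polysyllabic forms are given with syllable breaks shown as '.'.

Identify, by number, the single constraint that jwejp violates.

jwejp: word begins with /j/.
This is a violation of constraint 5: "A word may not begin with /j/."
The remaining constraints (1, 2, 3, 4, 6) are satisfied.

5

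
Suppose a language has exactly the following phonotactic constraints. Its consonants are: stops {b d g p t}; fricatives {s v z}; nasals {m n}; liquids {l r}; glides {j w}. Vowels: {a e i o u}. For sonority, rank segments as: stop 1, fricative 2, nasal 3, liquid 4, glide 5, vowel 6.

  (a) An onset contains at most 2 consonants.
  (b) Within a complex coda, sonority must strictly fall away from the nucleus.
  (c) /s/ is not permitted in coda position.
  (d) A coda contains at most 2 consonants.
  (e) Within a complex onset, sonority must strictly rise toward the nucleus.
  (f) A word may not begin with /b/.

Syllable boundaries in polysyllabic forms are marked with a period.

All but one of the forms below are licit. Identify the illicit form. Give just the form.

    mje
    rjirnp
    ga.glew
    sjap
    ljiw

mje — σ1 onset /mj/ (3→5 rises), coda /∅/ ok → licit
rjirnp — violates constraint (d): syllable 1 coda /rnp/ has 3 consonants (> 2) → illicit
ga.glew — σ1 onset /g/, coda /∅/ ok; σ2 onset /gl/ (1→4 rises), coda /w/ ok → licit
sjap — σ1 onset /sj/ (2→5 rises), coda /p/ ok → licit
ljiw — σ1 onset /lj/ (4→5 rises), coda /w/ ok → licit

rjirnp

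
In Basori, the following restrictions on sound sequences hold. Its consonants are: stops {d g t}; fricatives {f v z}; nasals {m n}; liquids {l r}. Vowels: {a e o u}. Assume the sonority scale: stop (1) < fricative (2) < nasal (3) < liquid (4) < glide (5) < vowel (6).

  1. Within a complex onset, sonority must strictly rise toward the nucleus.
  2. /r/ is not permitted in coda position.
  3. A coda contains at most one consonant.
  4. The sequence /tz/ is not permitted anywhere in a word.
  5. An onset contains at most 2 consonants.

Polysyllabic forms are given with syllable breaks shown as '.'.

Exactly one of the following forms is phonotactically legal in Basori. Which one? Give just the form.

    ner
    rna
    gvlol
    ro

ner — violates constraint 2: syllable 1 coda contains /r/ → phonotactically illegal
rna — violates constraint 1: syllable 1 onset /rn/: /r/ (liquid, 4) → /n/ (nasal, 3) does not rise → phonotactically illegal
gvlol — violates constraint 5: syllable 1 onset /gvl/ has 3 consonants (> 2) → phonotactically illegal
ro — σ1 onset /r/, coda /∅/ ok → phonotactically legal

ro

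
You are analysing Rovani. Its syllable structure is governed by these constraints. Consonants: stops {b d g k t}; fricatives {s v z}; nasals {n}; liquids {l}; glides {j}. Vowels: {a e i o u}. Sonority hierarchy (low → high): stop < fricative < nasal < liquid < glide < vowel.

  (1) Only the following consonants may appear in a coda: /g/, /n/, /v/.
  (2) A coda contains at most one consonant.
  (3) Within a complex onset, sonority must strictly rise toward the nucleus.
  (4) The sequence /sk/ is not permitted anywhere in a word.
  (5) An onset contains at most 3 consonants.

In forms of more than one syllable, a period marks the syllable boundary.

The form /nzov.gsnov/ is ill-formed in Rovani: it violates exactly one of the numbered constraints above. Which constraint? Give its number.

3

/nzov.gsnov/: syllable 1 onset /nz/: /n/ (nasal, 3) → /z/ (fricative, 2) does not rise.
This is a violation of constraint 3: "Within a complex onset, sonority must strictly rise toward the nucleus."
The remaining constraints (1, 2, 4, 5) are satisfied.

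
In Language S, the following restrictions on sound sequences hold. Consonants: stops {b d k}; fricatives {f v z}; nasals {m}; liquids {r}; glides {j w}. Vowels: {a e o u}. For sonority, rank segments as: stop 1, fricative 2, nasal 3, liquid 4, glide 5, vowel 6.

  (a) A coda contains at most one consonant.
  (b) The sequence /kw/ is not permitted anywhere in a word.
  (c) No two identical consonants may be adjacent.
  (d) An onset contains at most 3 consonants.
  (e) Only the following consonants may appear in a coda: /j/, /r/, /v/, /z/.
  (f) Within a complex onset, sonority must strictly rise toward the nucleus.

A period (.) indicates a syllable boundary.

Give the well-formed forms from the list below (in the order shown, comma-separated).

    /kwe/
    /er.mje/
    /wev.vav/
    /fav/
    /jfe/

/er.mje/, /fav/

/kwe/ — violates constraint (b): contains banned sequence /kw/ → ill-formed
/er.mje/ — σ1 onset /∅/, coda /r/ ok; σ2 onset /mj/ (3→5 rises), coda /∅/ ok → well-formed
/wev.vav/ — violates constraint (c): adjacent identical consonants /vv/ → ill-formed
/fav/ — σ1 onset /f/, coda /v/ ok → well-formed
/jfe/ — violates constraint (f): syllable 1 onset /jf/: /j/ (glide, 5) → /f/ (fricative, 2) does not rise → ill-formed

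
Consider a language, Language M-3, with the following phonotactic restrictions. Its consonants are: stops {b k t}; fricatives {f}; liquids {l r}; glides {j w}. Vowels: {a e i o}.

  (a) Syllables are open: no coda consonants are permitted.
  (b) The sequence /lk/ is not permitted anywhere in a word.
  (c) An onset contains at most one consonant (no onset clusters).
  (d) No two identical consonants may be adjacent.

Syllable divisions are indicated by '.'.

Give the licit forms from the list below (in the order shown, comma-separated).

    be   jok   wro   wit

be — σ1 onset /b/, coda /∅/ ok → licit
jok — violates constraint (a): syllable 1 coda /k/ has 1 consonant (> 0) → illicit
wro — violates constraint (c): syllable 1 onset /wr/ has 2 consonants (> 1) → illicit
wit — violates constraint (a): syllable 1 coda /t/ has 1 consonant (> 0) → illicit

be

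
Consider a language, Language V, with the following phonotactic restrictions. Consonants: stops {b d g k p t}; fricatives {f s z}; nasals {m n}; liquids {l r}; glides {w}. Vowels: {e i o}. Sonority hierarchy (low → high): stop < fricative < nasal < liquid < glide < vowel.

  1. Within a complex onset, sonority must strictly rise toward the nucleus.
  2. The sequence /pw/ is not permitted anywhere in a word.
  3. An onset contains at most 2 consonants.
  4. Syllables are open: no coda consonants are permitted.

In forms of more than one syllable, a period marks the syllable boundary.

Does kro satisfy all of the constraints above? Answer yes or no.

yes

kro — σ1 onset /kr/ (1→4 rises), coda /∅/ ok → licit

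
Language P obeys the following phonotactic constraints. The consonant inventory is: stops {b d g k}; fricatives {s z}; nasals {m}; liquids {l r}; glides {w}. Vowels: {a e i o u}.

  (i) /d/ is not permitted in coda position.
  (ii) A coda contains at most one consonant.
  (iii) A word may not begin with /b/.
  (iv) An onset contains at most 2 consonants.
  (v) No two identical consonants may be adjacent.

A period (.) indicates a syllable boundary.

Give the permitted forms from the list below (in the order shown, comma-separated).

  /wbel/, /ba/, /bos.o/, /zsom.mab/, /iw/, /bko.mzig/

/wbel/, /iw/

/wbel/ — σ1 onset /wb/ (2C), coda /l/ ok → permitted
/ba/ — violates constraint (iii): word begins with /b/ → not permitted
/bos.o/ — violates constraint (iii): word begins with /b/ → not permitted
/zsom.mab/ — violates constraint (v): adjacent identical consonants /mm/ → not permitted
/iw/ — σ1 onset /∅/, coda /w/ ok → permitted
/bko.mzig/ — violates constraint (iii): word begins with /b/ → not permitted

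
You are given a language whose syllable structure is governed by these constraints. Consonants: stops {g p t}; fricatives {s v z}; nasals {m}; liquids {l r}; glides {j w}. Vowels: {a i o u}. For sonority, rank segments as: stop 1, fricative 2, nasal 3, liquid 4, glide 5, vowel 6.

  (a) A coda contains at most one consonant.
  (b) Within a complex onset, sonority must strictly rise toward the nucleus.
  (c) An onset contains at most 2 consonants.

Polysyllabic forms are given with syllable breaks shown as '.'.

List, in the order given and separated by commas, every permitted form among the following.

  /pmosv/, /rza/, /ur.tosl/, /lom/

/lom/

/pmosv/ — violates constraint (a): syllable 1 coda /sv/ has 2 consonants (> 1) → not permitted
/rza/ — violates constraint (b): syllable 1 onset /rz/: /r/ (liquid, 4) → /z/ (fricative, 2) does not rise → not permitted
/ur.tosl/ — violates constraint (a): syllable 2 coda /sl/ has 2 consonants (> 1) → not permitted
/lom/ — σ1 onset /l/, coda /m/ ok → permitted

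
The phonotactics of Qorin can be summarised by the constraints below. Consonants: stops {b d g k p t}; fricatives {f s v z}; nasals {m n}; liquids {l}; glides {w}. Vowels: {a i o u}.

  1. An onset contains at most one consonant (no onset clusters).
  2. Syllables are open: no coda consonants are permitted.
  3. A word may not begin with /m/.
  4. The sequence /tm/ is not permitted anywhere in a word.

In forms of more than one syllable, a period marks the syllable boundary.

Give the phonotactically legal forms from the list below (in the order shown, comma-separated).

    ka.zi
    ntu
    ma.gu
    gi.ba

ka.zi, gi.ba

ka.zi — σ1 onset /k/, coda /∅/ ok; σ2 onset /z/, coda /∅/ ok → phonotactically legal
ntu — violates constraint 1: syllable 1 onset /nt/ has 2 consonants (> 1) → phonotactically illegal
ma.gu — violates constraint 3: word begins with /m/ → phonotactically illegal
gi.ba — σ1 onset /g/, coda /∅/ ok; σ2 onset /b/, coda /∅/ ok → phonotactically legal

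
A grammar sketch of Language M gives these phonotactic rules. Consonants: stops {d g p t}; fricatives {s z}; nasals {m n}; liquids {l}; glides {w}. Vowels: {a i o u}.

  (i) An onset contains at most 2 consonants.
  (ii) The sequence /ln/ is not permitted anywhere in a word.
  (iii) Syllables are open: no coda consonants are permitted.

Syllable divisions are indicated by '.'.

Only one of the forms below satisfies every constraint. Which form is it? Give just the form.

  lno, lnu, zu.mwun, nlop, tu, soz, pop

tu

lno — violates constraint (ii): contains banned sequence /ln/ → not permitted
lnu — violates constraint (ii): contains banned sequence /ln/ → not permitted
zu.mwun — violates constraint (iii): syllable 2 coda /n/ has 1 consonant (> 0) → not permitted
nlop — violates constraint (iii): syllable 1 coda /p/ has 1 consonant (> 0) → not permitted
tu — σ1 onset /t/, coda /∅/ ok → permitted
soz — violates constraint (iii): syllable 1 coda /z/ has 1 consonant (> 0) → not permitted
pop — violates constraint (iii): syllable 1 coda /p/ has 1 consonant (> 0) → not permitted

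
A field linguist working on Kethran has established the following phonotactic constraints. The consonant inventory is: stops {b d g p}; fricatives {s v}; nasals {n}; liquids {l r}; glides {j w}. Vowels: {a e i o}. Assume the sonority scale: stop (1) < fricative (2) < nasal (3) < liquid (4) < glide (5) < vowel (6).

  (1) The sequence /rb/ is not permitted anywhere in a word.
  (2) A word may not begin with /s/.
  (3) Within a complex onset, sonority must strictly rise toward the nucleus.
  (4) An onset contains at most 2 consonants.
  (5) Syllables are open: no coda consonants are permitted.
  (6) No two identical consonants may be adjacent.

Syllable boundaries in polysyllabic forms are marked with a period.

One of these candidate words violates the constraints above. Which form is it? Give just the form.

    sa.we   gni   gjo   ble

sa.we

sa.we — violates constraint 2: word begins with /s/ → ill-formed
gni — σ1 onset /gn/ (1→3 rises), coda /∅/ ok → well-formed
gjo — σ1 onset /gj/ (1→5 rises), coda /∅/ ok → well-formed
ble — σ1 onset /bl/ (1→4 rises), coda /∅/ ok → well-formed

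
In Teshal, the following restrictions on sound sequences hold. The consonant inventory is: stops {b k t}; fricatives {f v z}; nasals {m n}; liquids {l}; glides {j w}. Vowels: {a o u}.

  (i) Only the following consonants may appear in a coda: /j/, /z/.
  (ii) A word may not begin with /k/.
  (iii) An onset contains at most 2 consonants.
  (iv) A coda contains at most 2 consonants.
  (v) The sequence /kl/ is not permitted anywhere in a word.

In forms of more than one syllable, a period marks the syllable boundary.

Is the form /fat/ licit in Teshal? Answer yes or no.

/fat/ — violates constraint (i): syllable 1 coda contains /t/, which is not a licensed coda consonant → illicit

no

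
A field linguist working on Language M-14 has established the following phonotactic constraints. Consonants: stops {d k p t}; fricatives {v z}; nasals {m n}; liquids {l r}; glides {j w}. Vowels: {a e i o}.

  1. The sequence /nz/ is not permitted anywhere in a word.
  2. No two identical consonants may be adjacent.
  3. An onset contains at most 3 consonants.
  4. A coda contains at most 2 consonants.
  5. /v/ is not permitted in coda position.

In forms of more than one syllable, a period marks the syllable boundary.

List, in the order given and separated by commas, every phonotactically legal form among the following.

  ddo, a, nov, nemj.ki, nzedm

a, nemj.ki

ddo — violates constraint 2: adjacent identical consonants /dd/ → phonotactically illegal
a — σ1 onset /∅/, coda /∅/ ok → phonotactically legal
nov — violates constraint 5: syllable 1 coda contains /v/ → phonotactically illegal
nemj.ki — σ1 onset /n/, coda /mj/ (2C) ok; σ2 onset /k/, coda /∅/ ok → phonotactically legal
nzedm — violates constraint 1: contains banned sequence /nz/ → phonotactically illegal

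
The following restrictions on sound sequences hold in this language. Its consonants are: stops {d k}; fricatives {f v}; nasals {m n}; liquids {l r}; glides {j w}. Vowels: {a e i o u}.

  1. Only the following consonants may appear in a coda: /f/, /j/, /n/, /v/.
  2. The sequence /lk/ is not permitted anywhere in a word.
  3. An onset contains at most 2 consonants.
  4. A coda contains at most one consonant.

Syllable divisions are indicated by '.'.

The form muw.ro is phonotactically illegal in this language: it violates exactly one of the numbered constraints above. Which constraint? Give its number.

1

muw.ro: syllable 1 coda contains /w/, which is not a licensed coda consonant.
This is a violation of constraint 1: "Only the following consonants may appear in a coda: /f/, /j/, /n/, /v/."
The remaining constraints (2, 3, 4) are satisfied.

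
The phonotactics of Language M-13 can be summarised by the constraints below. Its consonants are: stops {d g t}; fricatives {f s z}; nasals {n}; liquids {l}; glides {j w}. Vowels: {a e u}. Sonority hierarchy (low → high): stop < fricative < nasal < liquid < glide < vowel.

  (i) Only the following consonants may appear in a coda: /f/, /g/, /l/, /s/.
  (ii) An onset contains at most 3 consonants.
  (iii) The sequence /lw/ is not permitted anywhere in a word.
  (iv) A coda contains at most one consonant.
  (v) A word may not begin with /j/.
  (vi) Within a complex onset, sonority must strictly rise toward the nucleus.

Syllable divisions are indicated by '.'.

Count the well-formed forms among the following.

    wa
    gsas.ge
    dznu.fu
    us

wa — σ1 onset /w/, coda /∅/ ok → well-formed
gsas.ge — σ1 onset /gs/ (1→2 rises), coda /s/ ok; σ2 onset /g/, coda /∅/ ok → well-formed
dznu.fu — σ1 onset /dzn/ (1→2→3 rises), coda /∅/ ok; σ2 onset /f/, coda /∅/ ok → well-formed
us — σ1 onset /∅/, coda /s/ ok → well-formed
Well-formed: wa, gsas.ge, dznu.fu, us → 4.

4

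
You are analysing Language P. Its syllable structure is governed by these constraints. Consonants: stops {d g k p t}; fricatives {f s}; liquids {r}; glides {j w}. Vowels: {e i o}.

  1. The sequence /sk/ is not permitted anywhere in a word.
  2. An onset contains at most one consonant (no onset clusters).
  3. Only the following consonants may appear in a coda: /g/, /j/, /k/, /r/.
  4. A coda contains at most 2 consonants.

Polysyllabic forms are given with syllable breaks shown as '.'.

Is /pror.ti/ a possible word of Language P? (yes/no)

no

/pror.ti/ — violates constraint 2: syllable 1 onset /pr/ has 2 consonants (> 1) → illicit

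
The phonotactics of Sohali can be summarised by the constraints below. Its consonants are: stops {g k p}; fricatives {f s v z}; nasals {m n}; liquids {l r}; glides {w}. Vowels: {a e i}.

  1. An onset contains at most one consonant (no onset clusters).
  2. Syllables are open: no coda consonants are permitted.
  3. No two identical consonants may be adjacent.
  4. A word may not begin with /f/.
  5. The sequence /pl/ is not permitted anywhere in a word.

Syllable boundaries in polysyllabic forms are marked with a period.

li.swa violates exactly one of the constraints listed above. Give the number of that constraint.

1

li.swa: syllable 2 onset /sw/ has 2 consonants (> 1).
This is a violation of constraint 1: "An onset contains at most one consonant (no onset clusters)."
The remaining constraints (2, 3, 4, 5) are satisfied.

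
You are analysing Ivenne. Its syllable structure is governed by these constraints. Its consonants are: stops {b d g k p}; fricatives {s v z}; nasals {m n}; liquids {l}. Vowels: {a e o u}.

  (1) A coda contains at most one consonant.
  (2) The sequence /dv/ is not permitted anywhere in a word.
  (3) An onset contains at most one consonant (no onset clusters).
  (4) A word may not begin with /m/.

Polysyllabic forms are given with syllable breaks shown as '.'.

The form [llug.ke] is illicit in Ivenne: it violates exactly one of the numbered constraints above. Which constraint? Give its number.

3

[llug.ke]: syllable 1 onset /ll/ has 2 consonants (> 1).
This is a violation of constraint 3: "An onset contains at most one consonant (no onset clusters)."
The remaining constraints (1, 2, 4) are satisfied.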